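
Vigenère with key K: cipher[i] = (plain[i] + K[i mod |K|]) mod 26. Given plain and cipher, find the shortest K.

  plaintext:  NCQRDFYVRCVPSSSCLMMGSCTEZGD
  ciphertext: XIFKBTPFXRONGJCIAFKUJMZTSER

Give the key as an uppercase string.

  i= 0: X-N = 10 → K
  i= 1: I-C =  6 → G
  i= 2: F-Q = 15 → P
  i= 3: K-R = 19 → T
  i= 4: B-D = 24 → Y
  i= 5: T-F = 14 → O
  i= 6: P-Y = 17 → R
  i= 7: F-V = 10 → K
  i= 8: X-R =  6 → G
  i= 9: R-C = 15 → P
  i=10: O-V = 19 → T
  i=11: N-P = 24 → Y
  i=12: G-S = 14 → O
  i=13: J-S = 17 → R
  i=14: C-S = 10 → K
  i=15: I-C =  6 → G
  i=16: A-L = 15 → P
  i=17: F-M = 19 → T
  i=18: K-M = 24 → Y
  i=19: U-G = 14 → O
  i=20: J-S = 17 → R
  i=21: M-C = 10 → K
  i=22: Z-T =  6 → G
  i=23: T-E = 15 → P
  i=24: S-Z = 19 → T
  i=25: E-G = 24 → Y
  i=26: R-D = 14 → O
  shifts repeat with period 7: KGPTYOR

KGPTYOR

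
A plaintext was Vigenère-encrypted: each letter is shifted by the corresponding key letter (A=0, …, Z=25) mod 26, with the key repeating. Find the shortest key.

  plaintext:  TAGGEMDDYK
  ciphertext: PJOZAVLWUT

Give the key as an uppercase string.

WJIT

  i= 0: P-T = 22 → W
  i= 1: J-A =  9 → J
  i= 2: O-G =  8 → I
  i= 3: Z-G = 19 → T
  i= 4: A-E = 22 → W
  i= 5: V-M =  9 → J
  i= 6: L-D =  8 → I
  i= 7: W-D = 19 → T
  i= 8: U-Y = 22 → W
  i= 9: T-K =  9 → J
  shifts repeat with period 4: WJIT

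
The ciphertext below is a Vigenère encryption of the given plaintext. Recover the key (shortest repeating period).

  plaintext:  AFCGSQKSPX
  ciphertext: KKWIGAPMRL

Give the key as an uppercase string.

  i= 0: K-A = 10 → K
  i= 1: K-F =  5 → F
  i= 2: W-C = 20 → U
  i= 3: I-G =  2 → C
  i= 4: G-S = 14 → O
  i= 5: A-Q = 10 → K
  i= 6: P-K =  5 → F
  i= 7: M-S = 20 → U
  i= 8: R-P =  2 → C
  i= 9: L-X = 14 → O
  shifts repeat with period 5: KFUCO

KFUCO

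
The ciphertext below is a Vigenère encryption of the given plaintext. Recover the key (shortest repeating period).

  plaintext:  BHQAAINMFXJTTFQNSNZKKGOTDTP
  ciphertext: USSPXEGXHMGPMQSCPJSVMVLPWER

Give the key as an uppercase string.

TLCPXW

  i= 0: U-B = 19 → T
  i= 1: S-H = 11 → L
  i= 2: S-Q =  2 → C
  i= 3: P-A = 15 → P
  i= 4: X-A = 23 → X
  i= 5: E-I = 22 → W
  i= 6: G-N = 19 → T
  i= 7: X-M = 11 → L
  i= 8: H-F =  2 → C
  i= 9: M-X = 15 → P
  i=10: G-J = 23 → X
  i=11: P-T = 22 → W
  i=12: M-T = 19 → T
  i=13: Q-F = 11 → L
  i=14: S-Q =  2 → C
  i=15: C-N = 15 → P
  i=16: P-S = 23 → X
  i=17: J-N = 22 → W
  i=18: S-Z = 19 → T
  i=19: V-K = 11 → L
  i=20: M-K =  2 → C
  i=21: V-G = 15 → P
  i=22: L-O = 23 → X
  i=23: P-T = 22 → W
  i=24: W-D = 19 → T
  i=25: E-T = 11 → L
  i=26: R-P =  2 → C
  shifts repeat with period 6: TLCPXW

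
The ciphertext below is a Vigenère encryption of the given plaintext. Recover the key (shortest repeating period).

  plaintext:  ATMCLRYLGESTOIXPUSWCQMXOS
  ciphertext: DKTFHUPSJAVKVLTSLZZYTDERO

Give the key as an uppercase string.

  i= 0: D-A =  3 → D
  i= 1: K-T = 17 → R
  i= 2: T-M =  7 → H
  i= 3: F-C =  3 → D
  i= 4: H-L = 22 → W
  i= 5: U-R =  3 → D
  i= 6: P-Y = 17 → R
  i= 7: S-L =  7 → H
  i= 8: J-G =  3 → D
  i= 9: A-E = 22 → W
  i=10: V-S =  3 → D
  i=11: K-T = 17 → R
  i=12: V-O =  7 → H
  i=13: L-I =  3 → D
  i=14: T-X = 22 → W
  i=15: S-P =  3 → D
  i=16: L-U = 17 → R
  i=17: Z-S =  7 → H
  i=18: Z-W =  3 → D
  i=19: Y-C = 22 → W
  i=20: T-Q =  3 → D
  i=21: D-M = 17 → R
  i=22: E-X =  7 → H
  i=23: R-O =  3 → D
  i=24: O-S = 22 → W
  shifts repeat with period 5: DRHDW

DRHDW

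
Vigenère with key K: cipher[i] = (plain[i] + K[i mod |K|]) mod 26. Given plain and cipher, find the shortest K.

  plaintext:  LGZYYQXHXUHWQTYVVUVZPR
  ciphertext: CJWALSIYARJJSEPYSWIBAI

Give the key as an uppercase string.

  i= 0: C-L = 17 → R
  i= 1: J-G =  3 → D
  i= 2: W-Z = 23 → X
  i= 3: A-Y =  2 → C
  i= 4: L-Y = 13 → N
  i= 5: S-Q =  2 → C
  i= 6: I-X = 11 → L
  i= 7: Y-H = 17 → R
  i= 8: A-X =  3 → D
  i= 9: R-U = 23 → X
  i=10: J-H =  2 → C
  i=11: J-W = 13 → N
  i=12: S-Q =  2 → C
  i=13: E-T = 11 → L
  i=14: P-Y = 17 → R
  i=15: Y-V =  3 → D
  i=16: S-V = 23 → X
  i=17: W-U =  2 → C
  i=18: I-V = 13 → N
  i=19: B-Z =  2 → C
  i=20: A-P = 11 → L
  i=21: I-R = 17 → R
  shifts repeat with period 7: RDXCNCL

RDXCNCL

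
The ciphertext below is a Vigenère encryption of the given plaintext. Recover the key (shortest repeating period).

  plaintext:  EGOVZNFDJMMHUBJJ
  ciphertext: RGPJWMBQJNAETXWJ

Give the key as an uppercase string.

NABOXZW

  i= 0: R-E = 13 → N
  i= 1: G-G =  0 → A
  i= 2: P-O =  1 → B
  i= 3: J-V = 14 → O
  i= 4: W-Z = 23 → X
  i= 5: M-N = 25 → Z
  i= 6: B-F = 22 → W
  i= 7: Q-D = 13 → N
  i= 8: J-J =  0 → A
  i= 9: N-M =  1 → B
  i=10: A-M = 14 → O
  i=11: E-H = 23 → X
  i=12: T-U = 25 → Z
  i=13: X-B = 22 → W
  i=14: W-J = 13 → N
  i=15: J-J =  0 → A
  shifts repeat with period 7: NABOXZW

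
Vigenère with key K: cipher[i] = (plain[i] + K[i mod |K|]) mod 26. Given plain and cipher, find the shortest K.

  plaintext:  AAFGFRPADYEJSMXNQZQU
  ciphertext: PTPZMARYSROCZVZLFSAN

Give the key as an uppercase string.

PTKTHJCY

  i= 0: P-A = 15 → P
  i= 1: T-A = 19 → T
  i= 2: P-F = 10 → K
  i= 3: Z-G = 19 → T
  i= 4: M-F =  7 → H
  i= 5: A-R =  9 → J
  i= 6: R-P =  2 → C
  i= 7: Y-A = 24 → Y
  i= 8: S-D = 15 → P
  i= 9: R-Y = 19 → T
  i=10: O-E = 10 → K
  i=11: C-J = 19 → T
  i=12: Z-S =  7 → H
  i=13: V-M =  9 → J
  i=14: Z-X =  2 → C
  i=15: L-N = 24 → Y
  i=16: F-Q = 15 → P
  i=17: S-Z = 19 → T
  i=18: A-Q = 10 → K
  i=19: N-U = 19 → T
  shifts repeat with period 8: PTKTHJCY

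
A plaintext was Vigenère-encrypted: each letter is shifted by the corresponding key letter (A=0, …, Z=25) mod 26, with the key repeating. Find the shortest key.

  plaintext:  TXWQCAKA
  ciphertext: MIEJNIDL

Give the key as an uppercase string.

  i= 0: M-T = 19 → T
  i= 1: I-X = 11 → L
  i= 2: E-W =  8 → I
  i= 3: J-Q = 19 → T
  i= 4: N-C = 11 → L
  i= 5: I-A =  8 → I
  i= 6: D-K = 19 → T
  i= 7: L-A = 11 → L
  shifts repeat with period 3: TLI

TLI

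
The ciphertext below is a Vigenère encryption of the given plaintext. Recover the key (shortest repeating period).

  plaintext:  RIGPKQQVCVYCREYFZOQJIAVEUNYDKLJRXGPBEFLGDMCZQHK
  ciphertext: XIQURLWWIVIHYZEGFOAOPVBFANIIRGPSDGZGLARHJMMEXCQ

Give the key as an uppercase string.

GAKFHVGB

  i= 0: X-R =  6 → G
  i= 1: I-I =  0 → A
  i= 2: Q-G = 10 → K
  i= 3: U-P =  5 → F
  i= 4: R-K =  7 → H
  i= 5: L-Q = 21 → V
  i= 6: W-Q =  6 → G
  i= 7: W-V =  1 → B
  i= 8: I-C =  6 → G
  i= 9: V-V =  0 → A
  i=10: I-Y = 10 → K
  i=11: H-C =  5 → F
  i=12: Y-R =  7 → H
  i=13: Z-E = 21 → V
  i=14: E-Y =  6 → G
  i=15: G-F =  1 → B
  i=16: F-Z =  6 → G
  i=17: O-O =  0 → A
  i=18: A-Q = 10 → K
  i=19: O-J =  5 → F
  i=20: P-I =  7 → H
  i=21: V-A = 21 → V
  i=22: B-V =  6 → G
  i=23: F-E =  1 → B
  i=24: A-U =  6 → G
  i=25: N-N =  0 → A
  i=26: I-Y = 10 → K
  i=27: I-D =  5 → F
  i=28: R-K =  7 → H
  i=29: G-L = 21 → V
  i=30: P-J =  6 → G
  i=31: S-R =  1 → B
  i=32: D-X =  6 → G
  i=33: G-G =  0 → A
  i=34: Z-P = 10 → K
  i=35: G-B =  5 → F
  i=36: L-E =  7 → H
  i=37: A-F = 21 → V
  i=38: R-L =  6 → G
  i=39: H-G =  1 → B
  i=40: J-D =  6 → G
  i=41: M-M =  0 → A
  i=42: M-C = 10 → K
  i=43: E-Z =  5 → F
  i=44: X-Q =  7 → H
  i=45: C-H = 21 → V
  i=46: Q-K =  6 → G
  shifts repeat with period 8: GAKFHVGB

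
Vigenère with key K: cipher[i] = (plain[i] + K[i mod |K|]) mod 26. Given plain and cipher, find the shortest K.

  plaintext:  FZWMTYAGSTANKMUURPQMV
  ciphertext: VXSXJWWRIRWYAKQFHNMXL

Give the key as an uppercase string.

QYWL

  i= 0: V-F = 16 → Q
  i= 1: X-Z = 24 → Y
  i= 2: S-W = 22 → W
  i= 3: X-M = 11 → L
  i= 4: J-T = 16 → Q
  i= 5: W-Y = 24 → Y
  i= 6: W-A = 22 → W
  i= 7: R-G = 11 → L
  i= 8: I-S = 16 → Q
  i= 9: R-T = 24 → Y
  i=10: W-A = 22 → W
  i=11: Y-N = 11 → L
  i=12: A-K = 16 → Q
  i=13: K-M = 24 → Y
  i=14: Q-U = 22 → W
  i=15: F-U = 11 → L
  i=16: H-R = 16 → Q
  i=17: N-P = 24 → Y
  i=18: M-Q = 22 → W
  i=19: X-M = 11 → L
  i=20: L-V = 16 → Q
  shifts repeat with period 4: QYWL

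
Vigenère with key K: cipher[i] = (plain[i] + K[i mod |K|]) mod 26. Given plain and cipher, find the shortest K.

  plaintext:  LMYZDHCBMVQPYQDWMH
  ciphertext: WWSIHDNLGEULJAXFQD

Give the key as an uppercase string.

LKUJEW

  i= 0: W-L = 11 → L
  i= 1: W-M = 10 → K
  i= 2: S-Y = 20 → U
  i= 3: I-Z =  9 → J
  i= 4: H-D =  4 → E
  i= 5: D-H = 22 → W
  i= 6: N-C = 11 → L
  i= 7: L-B = 10 → K
  i= 8: G-M = 20 → U
  i= 9: E-V =  9 → J
  i=10: U-Q =  4 → E
  i=11: L-P = 22 → W
  i=12: J-Y = 11 → L
  i=13: A-Q = 10 → K
  i=14: X-D = 20 → U
  i=15: F-W =  9 → J
  i=16: Q-M =  4 → E
  i=17: D-H = 22 → W
  shifts repeat with period 6: LKUJEW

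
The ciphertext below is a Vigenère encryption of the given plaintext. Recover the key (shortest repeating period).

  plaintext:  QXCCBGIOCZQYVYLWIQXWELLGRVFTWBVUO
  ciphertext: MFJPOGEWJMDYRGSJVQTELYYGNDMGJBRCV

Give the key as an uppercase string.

  i= 0: M-Q = 22 → W
  i= 1: F-X =  8 → I
  i= 2: J-C =  7 → H
  i= 3: P-C = 13 → N
  i= 4: O-B = 13 → N
  i= 5: G-G =  0 → A
  i= 6: E-I = 22 → W
  i= 7: W-O =  8 → I
  i= 8: J-C =  7 → H
  i= 9: M-Z = 13 → N
  i=10: D-Q = 13 → N
  i=11: Y-Y =  0 → A
  i=12: R-V = 22 → W
  i=13: G-Y =  8 → I
  i=14: S-L =  7 → H
  i=15: J-W = 13 → N
  i=16: V-I = 13 → N
  i=17: Q-Q =  0 → A
  i=18: T-X = 22 → W
  i=19: E-W =  8 → I
  i=20: L-E =  7 → H
  i=21: Y-L = 13 → N
  i=22: Y-L = 13 → N
  i=23: G-G =  0 → A
  i=24: N-R = 22 → W
  i=25: D-V =  8 → I
  i=26: M-F =  7 → H
  i=27: G-T = 13 → N
  i=28: J-W = 13 → N
  i=29: B-B =  0 → A
  i=30: R-V = 22 → W
  i=31: C-U =  8 → I
  i=32: V-O =  7 → H
  shifts repeat with period 6: WIHNNA

WIHNNA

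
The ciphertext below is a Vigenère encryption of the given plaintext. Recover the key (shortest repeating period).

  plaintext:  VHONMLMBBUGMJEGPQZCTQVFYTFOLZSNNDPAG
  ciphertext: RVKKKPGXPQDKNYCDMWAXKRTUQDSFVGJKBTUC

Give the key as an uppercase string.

  i= 0: R-V = 22 → W
  i= 1: V-H = 14 → O
  i= 2: K-O = 22 → W
  i= 3: K-N = 23 → X
  i= 4: K-M = 24 → Y
  i= 5: P-L =  4 → E
  i= 6: G-M = 20 → U
  i= 7: X-B = 22 → W
  i= 8: P-B = 14 → O
  i= 9: Q-U = 22 → W
  i=10: D-G = 23 → X
  i=11: K-M = 24 → Y
  i=12: N-J =  4 → E
  i=13: Y-E = 20 → U
  i=14: C-G = 22 → W
  i=15: D-P = 14 → O
  i=16: M-Q = 22 → W
  i=17: W-Z = 23 → X
  i=18: A-C = 24 → Y
  i=19: X-T =  4 → E
  i=20: K-Q = 20 → U
  i=21: R-V = 22 → W
  i=22: T-F = 14 → O
  i=23: U-Y = 22 → W
  i=24: Q-T = 23 → X
  i=25: D-F = 24 → Y
  i=26: S-O =  4 → E
  i=27: F-L = 20 → U
  i=28: V-Z = 22 → W
  i=29: G-S = 14 → O
  i=30: J-N = 22 → W
  i=31: K-N = 23 → X
  i=32: B-D = 24 → Y
  i=33: T-P =  4 → E
  i=34: U-A = 20 → U
  i=35: C-G = 22 → W
  shifts repeat with period 7: WOWXYEU

WOWXYEU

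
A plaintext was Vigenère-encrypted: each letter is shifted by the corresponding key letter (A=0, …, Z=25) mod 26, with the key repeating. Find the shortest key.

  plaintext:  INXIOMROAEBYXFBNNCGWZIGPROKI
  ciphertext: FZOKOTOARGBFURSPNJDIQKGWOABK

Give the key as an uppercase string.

XMRCAH

  i= 0: F-I = 23 → X
  i= 1: Z-N = 12 → M
  i= 2: O-X = 17 → R
  i= 3: K-I =  2 → C
  i= 4: O-O =  0 → A
  i= 5: T-M =  7 → H
  i= 6: O-R = 23 → X
  i= 7: A-O = 12 → M
  i= 8: R-A = 17 → R
  i= 9: G-E =  2 → C
  i=10: B-B =  0 → A
  i=11: F-Y =  7 → H
  i=12: U-X = 23 → X
  i=13: R-F = 12 → M
  i=14: S-B = 17 → R
  i=15: P-N =  2 → C
  i=16: N-N =  0 → A
  i=17: J-C =  7 → H
  i=18: D-G = 23 → X
  i=19: I-W = 12 → M
  i=20: Q-Z = 17 → R
  i=21: K-I =  2 → C
  i=22: G-G =  0 → A
  i=23: W-P =  7 → H
  i=24: O-R = 23 → X
  i=25: A-O = 12 → M
  i=26: B-K = 17 → R
  i=27: K-I =  2 → C
  shifts repeat with period 6: XMRCAH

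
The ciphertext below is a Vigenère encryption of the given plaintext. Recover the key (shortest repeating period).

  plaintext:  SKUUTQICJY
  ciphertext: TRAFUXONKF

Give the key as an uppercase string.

  i= 0: T-S =  1 → B
  i= 1: R-K =  7 → H
  i= 2: A-U =  6 → G
  i= 3: F-U = 11 → L
  i= 4: U-T =  1 → B
  i= 5: X-Q =  7 → H
  i= 6: O-I =  6 → G
  i= 7: N-C = 11 → L
  i= 8: K-J =  1 → B
  i= 9: F-Y =  7 → H
  shifts repeat with period 4: BHGL

BHGL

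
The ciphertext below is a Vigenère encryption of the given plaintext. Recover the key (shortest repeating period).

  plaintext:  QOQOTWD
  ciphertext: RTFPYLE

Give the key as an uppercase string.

BFP

  i= 0: R-Q =  1 → B
  i= 1: T-O =  5 → F
  i= 2: F-Q = 15 → P
  i= 3: P-O =  1 → B
  i= 4: Y-T =  5 → F
  i= 5: L-W = 15 → P
  i= 6: E-D =  1 → B
  shifts repeat with period 3: BFP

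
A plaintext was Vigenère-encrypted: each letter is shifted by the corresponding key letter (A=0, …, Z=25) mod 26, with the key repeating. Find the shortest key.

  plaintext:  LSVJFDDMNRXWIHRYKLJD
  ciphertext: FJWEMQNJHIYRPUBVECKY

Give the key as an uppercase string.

  i= 0: F-L = 20 → U
  i= 1: J-S = 17 → R
  i= 2: W-V =  1 → B
  i= 3: E-J = 21 → V
  i= 4: M-F =  7 → H
  i= 5: Q-D = 13 → N
  i= 6: N-D = 10 → K
  i= 7: J-M = 23 → X
  i= 8: H-N = 20 → U
  i= 9: I-R = 17 → R
  i=10: Y-X =  1 → B
  i=11: R-W = 21 → V
  i=12: P-I =  7 → H
  i=13: U-H = 13 → N
  i=14: B-R = 10 → K
  i=15: V-Y = 23 → X
  i=16: E-K = 20 → U
  i=17: C-L = 17 → R
  i=18: K-J =  1 → B
  i=19: Y-D = 21 → V
  shifts repeat with period 8: URBVHNKX

URBVHNKX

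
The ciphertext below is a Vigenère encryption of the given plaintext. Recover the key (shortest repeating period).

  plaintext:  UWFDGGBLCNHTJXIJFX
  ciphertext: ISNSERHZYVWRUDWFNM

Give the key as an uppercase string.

  i= 0: I-U = 14 → O
  i= 1: S-W = 22 → W
  i= 2: N-F =  8 → I
  i= 3: S-D = 15 → P
  i= 4: E-G = 24 → Y
  i= 5: R-G = 11 → L
  i= 6: H-B =  6 → G
  i= 7: Z-L = 14 → O
  i= 8: Y-C = 22 → W
  i= 9: V-N =  8 → I
  i=10: W-H = 15 → P
  i=11: R-T = 24 → Y
  i=12: U-J = 11 → L
  i=13: D-X =  6 → G
  i=14: W-I = 14 → O
  i=15: F-J = 22 → W
  i=16: N-F =  8 → I
  i=17: M-X = 15 → P
  shifts repeat with period 7: OWIPYLG

OWIPYLG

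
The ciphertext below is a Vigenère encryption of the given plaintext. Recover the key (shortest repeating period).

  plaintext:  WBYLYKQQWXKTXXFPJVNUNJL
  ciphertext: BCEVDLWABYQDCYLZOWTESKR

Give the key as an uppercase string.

FBGK

  i= 0: B-W =  5 → F
  i= 1: C-B =  1 → B
  i= 2: E-Y =  6 → G
  i= 3: V-L = 10 → K
  i= 4: D-Y =  5 → F
  i= 5: L-K =  1 → B
  i= 6: W-Q =  6 → G
  i= 7: A-Q = 10 → K
  i= 8: B-W =  5 → F
  i= 9: Y-X =  1 → B
  i=10: Q-K =  6 → G
  i=11: D-T = 10 → K
  i=12: C-X =  5 → F
  i=13: Y-X =  1 → B
  i=14: L-F =  6 → G
  i=15: Z-P = 10 → K
  i=16: O-J =  5 → F
  i=17: W-V =  1 → B
  i=18: T-N =  6 → G
  i=19: E-U = 10 → K
  i=20: S-N =  5 → F
  i=21: K-J =  1 → B
  i=22: R-L =  6 → G
  shifts repeat with period 4: FBGK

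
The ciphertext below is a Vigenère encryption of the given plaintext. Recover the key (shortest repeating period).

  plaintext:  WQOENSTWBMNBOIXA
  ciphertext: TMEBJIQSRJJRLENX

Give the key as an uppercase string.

  i= 0: T-W = 23 → X
  i= 1: M-Q = 22 → W
  i= 2: E-O = 16 → Q
  i= 3: B-E = 23 → X
  i= 4: J-N = 22 → W
  i= 5: I-S = 16 → Q
  i= 6: Q-T = 23 → X
  i= 7: S-W = 22 → W
  i= 8: R-B = 16 → Q
  i= 9: J-M = 23 → X
  i=10: J-N = 22 → W
  i=11: R-B = 16 → Q
  i=12: L-O = 23 → X
  i=13: E-I = 22 → W
  i=14: N-X = 16 → Q
  i=15: X-A = 23 → X
  shifts repeat with period 3: XWQ

XWQ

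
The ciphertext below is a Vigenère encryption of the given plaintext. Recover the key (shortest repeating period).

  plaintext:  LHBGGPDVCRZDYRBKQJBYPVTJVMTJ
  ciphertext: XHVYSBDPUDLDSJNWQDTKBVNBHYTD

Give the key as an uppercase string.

  i= 0: X-L = 12 → M
  i= 1: H-H =  0 → A
  i= 2: V-B = 20 → U
  i= 3: Y-G = 18 → S
  i= 4: S-G = 12 → M
  i= 5: B-P = 12 → M
  i= 6: D-D =  0 → A
  i= 7: P-V = 20 → U
  i= 8: U-C = 18 → S
  i= 9: D-R = 12 → M
  i=10: L-Z = 12 → M
  i=11: D-D =  0 → A
  i=12: S-Y = 20 → U
  i=13: J-R = 18 → S
  i=14: N-B = 12 → M
  i=15: W-K = 12 → M
  i=16: Q-Q =  0 → A
  i=17: D-J = 20 → U
  i=18: T-B = 18 → S
  i=19: K-Y = 12 → M
  i=20: B-P = 12 → M
  i=21: V-V =  0 → A
  i=22: N-T = 20 → U
  i=23: B-J = 18 → S
  i=24: H-V = 12 → M
  i=25: Y-M = 12 → M
  i=26: T-T =  0 → A
  i=27: D-J = 20 → U
  shifts repeat with period 5: MAUSM

MAUSM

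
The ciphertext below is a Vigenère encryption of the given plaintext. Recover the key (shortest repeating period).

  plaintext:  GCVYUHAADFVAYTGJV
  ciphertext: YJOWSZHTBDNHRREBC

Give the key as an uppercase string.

  i= 0: Y-G = 18 → S
  i= 1: J-C =  7 → H
  i= 2: O-V = 19 → T
  i= 3: W-Y = 24 → Y
  i= 4: S-U = 24 → Y
  i= 5: Z-H = 18 → S
  i= 6: H-A =  7 → H
  i= 7: T-A = 19 → T
  i= 8: B-D = 24 → Y
  i= 9: D-F = 24 → Y
  i=10: N-V = 18 → S
  i=11: H-A =  7 → H
  i=12: R-Y = 19 → T
  i=13: R-T = 24 → Y
  i=14: E-G = 24 → Y
  i=15: B-J = 18 → S
  i=16: C-V =  7 → H
  shifts repeat with period 5: SHTYY

SHTYY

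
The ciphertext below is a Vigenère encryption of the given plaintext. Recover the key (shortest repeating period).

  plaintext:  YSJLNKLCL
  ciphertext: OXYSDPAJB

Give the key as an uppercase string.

  i= 0: O-Y = 16 → Q
  i= 1: X-S =  5 → F
  i= 2: Y-J = 15 → P
  i= 3: S-L =  7 → H
  i= 4: D-N = 16 → Q
  i= 5: P-K =  5 → F
  i= 6: A-L = 15 → P
  i= 7: J-C =  7 → H
  i= 8: B-L = 16 → Q
  shifts repeat with period 4: QFPH

QFPH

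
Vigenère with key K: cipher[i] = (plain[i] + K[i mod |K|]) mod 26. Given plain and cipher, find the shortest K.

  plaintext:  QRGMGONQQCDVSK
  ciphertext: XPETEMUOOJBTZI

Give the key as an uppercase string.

  i= 0: X-Q =  7 → H
  i= 1: P-R = 24 → Y
  i= 2: E-G = 24 → Y
  i= 3: T-M =  7 → H
  i= 4: E-G = 24 → Y
  i= 5: M-O = 24 → Y
  i= 6: U-N =  7 → H
  i= 7: O-Q = 24 → Y
  i= 8: O-Q = 24 → Y
  i= 9: J-C =  7 → H
  i=10: B-D = 24 → Y
  i=11: T-V = 24 → Y
  i=12: Z-S =  7 → H
  i=13: I-K = 24 → Y
  shifts repeat with period 3: HYY

HYY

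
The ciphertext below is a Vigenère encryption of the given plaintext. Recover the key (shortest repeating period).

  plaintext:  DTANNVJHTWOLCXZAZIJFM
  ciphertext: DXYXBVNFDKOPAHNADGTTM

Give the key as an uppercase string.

AEYKO

  i= 0: D-D =  0 → A
  i= 1: X-T =  4 → E
  i= 2: Y-A = 24 → Y
  i= 3: X-N = 10 → K
  i= 4: B-N = 14 → O
  i= 5: V-V =  0 → A
  i= 6: N-J =  4 → E
  i= 7: F-H = 24 → Y
  i= 8: D-T = 10 → K
  i= 9: K-W = 14 → O
  i=10: O-O =  0 → A
  i=11: P-L =  4 → E
  i=12: A-C = 24 → Y
  i=13: H-X = 10 → K
  i=14: N-Z = 14 → O
  i=15: A-A =  0 → A
  i=16: D-Z =  4 → E
  i=17: G-I = 24 → Y
  i=18: T-J = 10 → K
  i=19: T-F = 14 → O
  i=20: M-M =  0 → A
  shifts repeat with period 5: AEYKO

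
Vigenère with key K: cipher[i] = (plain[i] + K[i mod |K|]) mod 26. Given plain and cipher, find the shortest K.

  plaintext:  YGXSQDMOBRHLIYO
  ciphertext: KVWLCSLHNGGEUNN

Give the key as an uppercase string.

  i= 0: K-Y = 12 → M
  i= 1: V-G = 15 → P
  i= 2: W-X = 25 → Z
  i= 3: L-S = 19 → T
  i= 4: C-Q = 12 → M
  i= 5: S-D = 15 → P
  i= 6: L-M = 25 → Z
  i= 7: H-O = 19 → T
  i= 8: N-B = 12 → M
  i= 9: G-R = 15 → P
  i=10: G-H = 25 → Z
  i=11: E-L = 19 → T
  i=12: U-I = 12 → M
  i=13: N-Y = 15 → P
  i=14: N-O = 25 → Z
  shifts repeat with period 4: MPZT

MPZT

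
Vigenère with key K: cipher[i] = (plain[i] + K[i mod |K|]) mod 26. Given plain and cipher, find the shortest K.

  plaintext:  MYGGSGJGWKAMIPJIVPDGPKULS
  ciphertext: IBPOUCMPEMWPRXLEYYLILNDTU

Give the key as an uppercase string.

WDJIC

  i= 0: I-M = 22 → W
  i= 1: B-Y =  3 → D
  i= 2: P-G =  9 → J
  i= 3: O-G =  8 → I
  i= 4: U-S =  2 → C
  i= 5: C-G = 22 → W
  i= 6: M-J =  3 → D
  i= 7: P-G =  9 → J
  i= 8: E-W =  8 → I
  i= 9: M-K =  2 → C
  i=10: W-A = 22 → W
  i=11: P-M =  3 → D
  i=12: R-I =  9 → J
  i=13: X-P =  8 → I
  i=14: L-J =  2 → C
  i=15: E-I = 22 → W
  i=16: Y-V =  3 → D
  i=17: Y-P =  9 → J
  i=18: L-D =  8 → I
  i=19: I-G =  2 → C
  i=20: L-P = 22 → W
  i=21: N-K =  3 → D
  i=22: D-U =  9 → J
  i=23: T-L =  8 → I
  i=24: U-S =  2 → C
  shifts repeat with period 5: WDJIC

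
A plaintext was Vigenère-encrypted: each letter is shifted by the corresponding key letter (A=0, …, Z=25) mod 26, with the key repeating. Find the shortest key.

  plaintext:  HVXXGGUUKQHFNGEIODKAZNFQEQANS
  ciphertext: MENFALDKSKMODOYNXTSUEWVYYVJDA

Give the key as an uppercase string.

  i= 0: M-H =  5 → F
  i= 1: E-V =  9 → J
  i= 2: N-X = 16 → Q
  i= 3: F-X =  8 → I
  i= 4: A-G = 20 → U
  i= 5: L-G =  5 → F
  i= 6: D-U =  9 → J
  i= 7: K-U = 16 → Q
  i= 8: S-K =  8 → I
  i= 9: K-Q = 20 → U
  i=10: M-H =  5 → F
  i=11: O-F =  9 → J
  i=12: D-N = 16 → Q
  i=13: O-G =  8 → I
  i=14: Y-E = 20 → U
  i=15: N-I =  5 → F
  i=16: X-O =  9 → J
  i=17: T-D = 16 → Q
  i=18: S-K =  8 → I
  i=19: U-A = 20 → U
  i=20: E-Z =  5 → F
  i=21: W-N =  9 → J
  i=22: V-F = 16 → Q
  i=23: Y-Q =  8 → I
  i=24: Y-E = 20 → U
  i=25: V-Q =  5 → F
  i=26: J-A =  9 → J
  i=27: D-N = 16 → Q
  i=28: A-S =  8 → I
  shifts repeat with period 5: FJQIU

FJQIU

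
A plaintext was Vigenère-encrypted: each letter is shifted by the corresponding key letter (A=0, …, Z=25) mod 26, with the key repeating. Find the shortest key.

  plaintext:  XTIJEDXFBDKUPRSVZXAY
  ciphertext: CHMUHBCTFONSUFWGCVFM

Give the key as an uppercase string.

FOELDY

  i= 0: C-X =  5 → F
  i= 1: H-T = 14 → O
  i= 2: M-I =  4 → E
  i= 3: U-J = 11 → L
  i= 4: H-E =  3 → D
  i= 5: B-D = 24 → Y
  i= 6: C-X =  5 → F
  i= 7: T-F = 14 → O
  i= 8: F-B =  4 → E
  i= 9: O-D = 11 → L
  i=10: N-K =  3 → D
  i=11: S-U = 24 → Y
  i=12: U-P =  5 → F
  i=13: F-R = 14 → O
  i=14: W-S =  4 → E
  i=15: G-V = 11 → L
  i=16: C-Z =  3 → D
  i=17: V-X = 24 → Y
  i=18: F-A =  5 → F
  i=19: M-Y = 14 → O
  shifts repeat with period 6: FOELDY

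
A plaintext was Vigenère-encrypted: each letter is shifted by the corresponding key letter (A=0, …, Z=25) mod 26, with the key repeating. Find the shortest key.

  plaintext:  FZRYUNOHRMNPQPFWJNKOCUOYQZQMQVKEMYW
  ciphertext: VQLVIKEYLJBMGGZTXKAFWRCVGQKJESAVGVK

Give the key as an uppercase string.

QRUXOX

  i= 0: V-F = 16 → Q
  i= 1: Q-Z = 17 → R
  i= 2: L-R = 20 → U
  i= 3: V-Y = 23 → X
  i= 4: I-U = 14 → O
  i= 5: K-N = 23 → X
  i= 6: E-O = 16 → Q
  i= 7: Y-H = 17 → R
  i= 8: L-R = 20 → U
  i= 9: J-M = 23 → X
  i=10: B-N = 14 → O
  i=11: M-P = 23 → X
  i=12: G-Q = 16 → Q
  i=13: G-P = 17 → R
  i=14: Z-F = 20 → U
  i=15: T-W = 23 → X
  i=16: X-J = 14 → O
  i=17: K-N = 23 → X
  i=18: A-K = 16 → Q
  i=19: F-O = 17 → R
  i=20: W-C = 20 → U
  i=21: R-U = 23 → X
  i=22: C-O = 14 → O
  i=23: V-Y = 23 → X
  i=24: G-Q = 16 → Q
  i=25: Q-Z = 17 → R
  i=26: K-Q = 20 → U
  i=27: J-M = 23 → X
  i=28: E-Q = 14 → O
  i=29: S-V = 23 → X
  i=30: A-K = 16 → Q
  i=31: V-E = 17 → R
  i=32: G-M = 20 → U
  i=33: V-Y = 23 → X
  i=34: K-W = 14 → O
  shifts repeat with period 6: QRUXOX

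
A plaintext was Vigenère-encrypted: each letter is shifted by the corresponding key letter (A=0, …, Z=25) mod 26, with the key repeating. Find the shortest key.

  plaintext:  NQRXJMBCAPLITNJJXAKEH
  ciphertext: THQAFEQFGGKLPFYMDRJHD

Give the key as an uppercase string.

  i= 0: T-N =  6 → G
  i= 1: H-Q = 17 → R
  i= 2: Q-R = 25 → Z
  i= 3: A-X =  3 → D
  i= 4: F-J = 22 → W
  i= 5: E-M = 18 → S
  i= 6: Q-B = 15 → P
  i= 7: F-C =  3 → D
  i= 8: G-A =  6 → G
  i= 9: G-P = 17 → R
  i=10: K-L = 25 → Z
  i=11: L-I =  3 → D
  i=12: P-T = 22 → W
  i=13: F-N = 18 → S
  i=14: Y-J = 15 → P
  i=15: M-J =  3 → D
  i=16: D-X =  6 → G
  i=17: R-A = 17 → R
  i=18: J-K = 25 → Z
  i=19: H-E =  3 → D
  i=20: D-H = 22 → W
  shifts repeat with period 8: GRZDWSPD

GRZDWSPD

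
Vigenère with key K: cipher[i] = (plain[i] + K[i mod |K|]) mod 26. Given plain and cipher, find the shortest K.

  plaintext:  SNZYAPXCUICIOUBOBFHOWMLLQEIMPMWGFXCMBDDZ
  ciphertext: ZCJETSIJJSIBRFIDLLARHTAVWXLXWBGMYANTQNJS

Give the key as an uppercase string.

HPKGTDL

  i= 0: Z-S =  7 → H
  i= 1: C-N = 15 → P
  i= 2: J-Z = 10 → K
  i= 3: E-Y =  6 → G
  i= 4: T-A = 19 → T
  i= 5: S-P =  3 → D
  i= 6: I-X = 11 → L
  i= 7: J-C =  7 → H
  i= 8: J-U = 15 → P
  i= 9: S-I = 10 → K
  i=10: I-C =  6 → G
  i=11: B-I = 19 → T
  i=12: R-O =  3 → D
  i=13: F-U = 11 → L
  i=14: I-B =  7 → H
  i=15: D-O = 15 → P
  i=16: L-B = 10 → K
  i=17: L-F =  6 → G
  i=18: A-H = 19 → T
  i=19: R-O =  3 → D
  i=20: H-W = 11 → L
  i=21: T-M =  7 → H
  i=22: A-L = 15 → P
  i=23: V-L = 10 → K
  i=24: W-Q =  6 → G
  i=25: X-E = 19 → T
  i=26: L-I =  3 → D
  i=27: X-M = 11 → L
  i=28: W-P =  7 → H
  i=29: B-M = 15 → P
  i=30: G-W = 10 → K
  i=31: M-G =  6 → G
  i=32: Y-F = 19 → T
  i=33: A-X =  3 → D
  i=34: N-C = 11 → L
  i=35: T-M =  7 → H
  i=36: Q-B = 15 → P
  i=37: N-D = 10 → K
  i=38: J-D =  6 → G
  i=39: S-Z = 19 → T
  shifts repeat with period 7: HPKGTDL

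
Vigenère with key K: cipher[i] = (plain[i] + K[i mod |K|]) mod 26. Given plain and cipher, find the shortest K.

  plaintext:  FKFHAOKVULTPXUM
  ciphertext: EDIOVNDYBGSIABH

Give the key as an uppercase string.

ZTDHV

  i= 0: E-F = 25 → Z
  i= 1: D-K = 19 → T
  i= 2: I-F =  3 → D
  i= 3: O-H =  7 → H
  i= 4: V-A = 21 → V
  i= 5: N-O = 25 → Z
  i= 6: D-K = 19 → T
  i= 7: Y-V =  3 → D
  i= 8: B-U =  7 → H
  i= 9: G-L = 21 → V
  i=10: S-T = 25 → Z
  i=11: I-P = 19 → T
  i=12: A-X =  3 → D
  i=13: B-U =  7 → H
  i=14: H-M = 21 → V
  shifts repeat with period 5: ZTDHV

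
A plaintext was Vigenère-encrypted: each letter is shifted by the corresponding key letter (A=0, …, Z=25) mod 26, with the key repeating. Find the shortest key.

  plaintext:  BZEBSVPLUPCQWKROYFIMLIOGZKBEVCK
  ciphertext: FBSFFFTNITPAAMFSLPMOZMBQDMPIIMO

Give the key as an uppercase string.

ECOENK

  i= 0: F-B =  4 → E
  i= 1: B-Z =  2 → C
  i= 2: S-E = 14 → O
  i= 3: F-B =  4 → E
  i= 4: F-S = 13 → N
  i= 5: F-V = 10 → K
  i= 6: T-P =  4 → E
  i= 7: N-L =  2 → C
  i= 8: I-U = 14 → O
  i= 9: T-P =  4 → E
  i=10: P-C = 13 → N
  i=11: A-Q = 10 → K
  i=12: A-W =  4 → E
  i=13: M-K =  2 → C
  i=14: F-R = 14 → O
  i=15: S-O =  4 → E
  i=16: L-Y = 13 → N
  i=17: P-F = 10 → K
  i=18: M-I =  4 → E
  i=19: O-M =  2 → C
  i=20: Z-L = 14 → O
  i=21: M-I =  4 → E
  i=22: B-O = 13 → N
  i=23: Q-G = 10 → K
  i=24: D-Z =  4 → E
  i=25: M-K =  2 → C
  i=26: P-B = 14 → O
  i=27: I-E =  4 → E
  i=28: I-V = 13 → N
  i=29: M-C = 10 → K
  i=30: O-K =  4 → E
  shifts repeat with period 6: ECOENK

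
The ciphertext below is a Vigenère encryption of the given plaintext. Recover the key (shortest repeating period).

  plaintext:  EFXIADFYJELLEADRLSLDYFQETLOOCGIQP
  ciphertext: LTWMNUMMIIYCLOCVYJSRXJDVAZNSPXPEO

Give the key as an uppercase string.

HOZENR

  i= 0: L-E =  7 → H
  i= 1: T-F = 14 → O
  i= 2: W-X = 25 → Z
  i= 3: M-I =  4 → E
  i= 4: N-A = 13 → N
  i= 5: U-D = 17 → R
  i= 6: M-F =  7 → H
  i= 7: M-Y = 14 → O
  i= 8: I-J = 25 → Z
  i= 9: I-E =  4 → E
  i=10: Y-L = 13 → N
  i=11: C-L = 17 → R
  i=12: L-E =  7 → H
  i=13: O-A = 14 → O
  i=14: C-D = 25 → Z
  i=15: V-R =  4 → E
  i=16: Y-L = 13 → N
  i=17: J-S = 17 → R
  i=18: S-L =  7 → H
  i=19: R-D = 14 → O
  i=20: X-Y = 25 → Z
  i=21: J-F =  4 → E
  i=22: D-Q = 13 → N
  i=23: V-E = 17 → R
  i=24: A-T =  7 → H
  i=25: Z-L = 14 → O
  i=26: N-O = 25 → Z
  i=27: S-O =  4 → E
  i=28: P-C = 13 → N
  i=29: X-G = 17 → R
  i=30: P-I =  7 → H
  i=31: E-Q = 14 → O
  i=32: O-P = 25 → Z
  shifts repeat with period 6: HOZENR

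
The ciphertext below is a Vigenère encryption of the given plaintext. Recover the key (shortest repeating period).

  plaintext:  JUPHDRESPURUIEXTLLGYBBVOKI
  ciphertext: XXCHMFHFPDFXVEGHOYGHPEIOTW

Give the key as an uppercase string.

  i= 0: X-J = 14 → O
  i= 1: X-U =  3 → D
  i= 2: C-P = 13 → N
  i= 3: H-H =  0 → A
  i= 4: M-D =  9 → J
  i= 5: F-R = 14 → O
  i= 6: H-E =  3 → D
  i= 7: F-S = 13 → N
  i= 8: P-P =  0 → A
  i= 9: D-U =  9 → J
  i=10: F-R = 14 → O
  i=11: X-U =  3 → D
  i=12: V-I = 13 → N
  i=13: E-E =  0 → A
  i=14: G-X =  9 → J
  i=15: H-T = 14 → O
  i=16: O-L =  3 → D
  i=17: Y-L = 13 → N
  i=18: G-G =  0 → A
  i=19: H-Y =  9 → J
  i=20: P-B = 14 → O
  i=21: E-B =  3 → D
  i=22: I-V = 13 → N
  i=23: O-O =  0 → A
  i=24: T-K =  9 → J
  i=25: W-I = 14 → O
  shifts repeat with period 5: ODNAJ

ODNAJ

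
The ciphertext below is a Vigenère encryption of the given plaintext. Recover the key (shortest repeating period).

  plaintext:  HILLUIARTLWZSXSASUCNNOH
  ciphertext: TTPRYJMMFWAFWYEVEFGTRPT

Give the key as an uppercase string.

MLEGEBMV

  i= 0: T-H = 12 → M
  i= 1: T-I = 11 → L
  i= 2: P-L =  4 → E
  i= 3: R-L =  6 → G
  i= 4: Y-U =  4 → E
  i= 5: J-I =  1 → B
  i= 6: M-A = 12 → M
  i= 7: M-R = 21 → V
  i= 8: F-T = 12 → M
  i= 9: W-L = 11 → L
  i=10: A-W =  4 → E
  i=11: F-Z =  6 → G
  i=12: W-S =  4 → E
  i=13: Y-X =  1 → B
  i=14: E-S = 12 → M
  i=15: V-A = 21 → V
  i=16: E-S = 12 → M
  i=17: F-U = 11 → L
  i=18: G-C =  4 → E
  i=19: T-N =  6 → G
  i=20: R-N =  4 → E
  i=21: P-O =  1 → B
  i=22: T-H = 12 → M
  shifts repeat with period 8: MLEGEBMV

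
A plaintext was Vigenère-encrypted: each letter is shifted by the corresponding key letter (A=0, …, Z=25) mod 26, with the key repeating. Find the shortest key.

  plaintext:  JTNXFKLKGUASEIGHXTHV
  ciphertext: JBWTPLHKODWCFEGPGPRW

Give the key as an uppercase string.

AIJWKBW

  i= 0: J-J =  0 → A
  i= 1: B-T =  8 → I
  i= 2: W-N =  9 → J
  i= 3: T-X = 22 → W
  i= 4: P-F = 10 → K
  i= 5: L-K =  1 → B
  i= 6: H-L = 22 → W
  i= 7: K-K =  0 → A
  i= 8: O-G =  8 → I
  i= 9: D-U =  9 → J
  i=10: W-A = 22 → W
  i=11: C-S = 10 → K
  i=12: F-E =  1 → B
  i=13: E-I = 22 → W
  i=14: G-G =  0 → A
  i=15: P-H =  8 → I
  i=16: G-X =  9 → J
  i=17: P-T = 22 → W
  i=18: R-H = 10 → K
  i=19: W-V =  1 → B
  shifts repeat with period 7: AIJWKBW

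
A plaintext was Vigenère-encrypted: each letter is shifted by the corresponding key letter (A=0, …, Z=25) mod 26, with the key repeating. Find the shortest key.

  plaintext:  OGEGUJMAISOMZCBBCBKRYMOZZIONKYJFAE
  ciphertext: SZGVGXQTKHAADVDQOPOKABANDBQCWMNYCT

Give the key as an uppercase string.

  i= 0: S-O =  4 → E
  i= 1: Z-G = 19 → T
  i= 2: G-E =  2 → C
  i= 3: V-G = 15 → P
  i= 4: G-U = 12 → M
  i= 5: X-J = 14 → O
  i= 6: Q-M =  4 → E
  i= 7: T-A = 19 → T
  i= 8: K-I =  2 → C
  i= 9: H-S = 15 → P
  i=10: A-O = 12 → M
  i=11: A-M = 14 → O
  i=12: D-Z =  4 → E
  i=13: V-C = 19 → T
  i=14: D-B =  2 → C
  i=15: Q-B = 15 → P
  i=16: O-C = 12 → M
  i=17: P-B = 14 → O
  i=18: O-K =  4 → E
  i=19: K-R = 19 → T
  i=20: A-Y =  2 → C
  i=21: B-M = 15 → P
  i=22: A-O = 12 → M
  i=23: N-Z = 14 → O
  i=24: D-Z =  4 → E
  i=25: B-I = 19 → T
  i=26: Q-O =  2 → C
  i=27: C-N = 15 → P
  i=28: W-K = 12 → M
  i=29: M-Y = 14 → O
  i=30: N-J =  4 → E
  i=31: Y-F = 19 → T
  i=32: C-A =  2 → C
  i=33: T-E = 15 → P
  shifts repeat with period 6: ETCPMO

ETCPMO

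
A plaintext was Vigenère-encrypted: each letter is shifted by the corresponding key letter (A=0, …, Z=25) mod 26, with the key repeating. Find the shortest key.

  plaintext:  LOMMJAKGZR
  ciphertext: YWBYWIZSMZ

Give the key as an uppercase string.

  i= 0: Y-L = 13 → N
  i= 1: W-O =  8 → I
  i= 2: B-M = 15 → P
  i= 3: Y-M = 12 → M
  i= 4: W-J = 13 → N
  i= 5: I-A =  8 → I
  i= 6: Z-K = 15 → P
  i= 7: S-G = 12 → M
  i= 8: M-Z = 13 → N
  i= 9: Z-R =  8 → I
  shifts repeat with period 4: NIPM

NIPM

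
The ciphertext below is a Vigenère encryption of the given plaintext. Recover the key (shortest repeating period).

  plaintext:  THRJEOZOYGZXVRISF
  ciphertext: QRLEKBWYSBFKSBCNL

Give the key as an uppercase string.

XKUVGN

  i= 0: Q-T = 23 → X
  i= 1: R-H = 10 → K
  i= 2: L-R = 20 → U
  i= 3: E-J = 21 → V
  i= 4: K-E =  6 → G
  i= 5: B-O = 13 → N
  i= 6: W-Z = 23 → X
  i= 7: Y-O = 10 → K
  i= 8: S-Y = 20 → U
  i= 9: B-G = 21 → V
  i=10: F-Z =  6 → G
  i=11: K-X = 13 → N
  i=12: S-V = 23 → X
  i=13: B-R = 10 → K
  i=14: C-I = 20 → U
  i=15: N-S = 21 → V
  i=16: L-F =  6 → G
  shifts repeat with period 6: XKUVGN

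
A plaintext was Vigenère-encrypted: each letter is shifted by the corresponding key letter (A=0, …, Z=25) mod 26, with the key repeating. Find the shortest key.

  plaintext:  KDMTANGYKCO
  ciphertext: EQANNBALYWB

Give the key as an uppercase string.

  i= 0: E-K = 20 → U
  i= 1: Q-D = 13 → N
  i= 2: A-M = 14 → O
  i= 3: N-T = 20 → U
  i= 4: N-A = 13 → N
  i= 5: B-N = 14 → O
  i= 6: A-G = 20 → U
  i= 7: L-Y = 13 → N
  i= 8: Y-K = 14 → O
  i= 9: W-C = 20 → U
  i=10: B-O = 13 → N
  shifts repeat with period 3: UNO

UNO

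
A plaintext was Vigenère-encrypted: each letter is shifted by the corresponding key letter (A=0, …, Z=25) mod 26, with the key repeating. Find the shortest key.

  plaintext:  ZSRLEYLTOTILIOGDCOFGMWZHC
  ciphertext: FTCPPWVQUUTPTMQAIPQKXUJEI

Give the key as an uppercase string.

GBLELYKX

  i= 0: F-Z =  6 → G
  i= 1: T-S =  1 → B
  i= 2: C-R = 11 → L
  i= 3: P-L =  4 → E
  i= 4: P-E = 11 → L
  i= 5: W-Y = 24 → Y
  i= 6: V-L = 10 → K
  i= 7: Q-T = 23 → X
  i= 8: U-O =  6 → G
  i= 9: U-T =  1 → B
  i=10: T-I = 11 → L
  i=11: P-L =  4 → E
  i=12: T-I = 11 → L
  i=13: M-O = 24 → Y
  i=14: Q-G = 10 → K
  i=15: A-D = 23 → X
  i=16: I-C =  6 → G
  i=17: P-O =  1 → B
  i=18: Q-F = 11 → L
  i=19: K-G =  4 → E
  i=20: X-M = 11 → L
  i=21: U-W = 24 → Y
  i=22: J-Z = 10 → K
  i=23: E-H = 23 → X
  i=24: I-C =  6 → G
  shifts repeat with period 8: GBLELYKX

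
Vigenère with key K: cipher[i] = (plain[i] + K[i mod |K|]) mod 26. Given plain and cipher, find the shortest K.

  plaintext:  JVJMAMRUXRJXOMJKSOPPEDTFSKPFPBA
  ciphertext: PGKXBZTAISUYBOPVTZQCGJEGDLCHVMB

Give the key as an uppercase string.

GLBLBNC

  i= 0: P-J =  6 → G
  i= 1: G-V = 11 → L
  i= 2: K-J =  1 → B
  i= 3: X-M = 11 → L
  i= 4: B-A =  1 → B
  i= 5: Z-M = 13 → N
  i= 6: T-R =  2 → C
  i= 7: A-U =  6 → G
  i= 8: I-X = 11 → L
  i= 9: S-R =  1 → B
  i=10: U-J = 11 → L
  i=11: Y-X =  1 → B
  i=12: B-O = 13 → N
  i=13: O-M =  2 → C
  i=14: P-J =  6 → G
  i=15: V-K = 11 → L
  i=16: T-S =  1 → B
  i=17: Z-O = 11 → L
  i=18: Q-P =  1 → B
  i=19: C-P = 13 → N
  i=20: G-E =  2 → C
  i=21: J-D =  6 → G
  i=22: E-T = 11 → L
  i=23: G-F =  1 → B
  i=24: D-S = 11 → L
  i=25: L-K =  1 → B
  i=26: C-P = 13 → N
  i=27: H-F =  2 → C
  i=28: V-P =  6 → G
  i=29: M-B = 11 → L
  i=30: B-A =  1 → B
  shifts repeat with period 7: GLBLBNC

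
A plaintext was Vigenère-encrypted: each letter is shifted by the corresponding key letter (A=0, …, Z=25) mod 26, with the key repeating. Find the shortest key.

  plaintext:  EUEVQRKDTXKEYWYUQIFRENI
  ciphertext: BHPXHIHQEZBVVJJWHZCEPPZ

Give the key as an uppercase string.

XNLCRR

  i= 0: B-E = 23 → X
  i= 1: H-U = 13 → N
  i= 2: P-E = 11 → L
  i= 3: X-V =  2 → C
  i= 4: H-Q = 17 → R
  i= 5: I-R = 17 → R
  i= 6: H-K = 23 → X
  i= 7: Q-D = 13 → N
  i= 8: E-T = 11 → L
  i= 9: Z-X =  2 → C
  i=10: B-K = 17 → R
  i=11: V-E = 17 → R
  i=12: V-Y = 23 → X
  i=13: J-W = 13 → N
  i=14: J-Y = 11 → L
  i=15: W-U =  2 → C
  i=16: H-Q = 17 → R
  i=17: Z-I = 17 → R
  i=18: C-F = 23 → X
  i=19: E-R = 13 → N
  i=20: P-E = 11 → L
  i=21: P-N =  2 → C
  i=22: Z-I = 17 → R
  shifts repeat with period 6: XNLCRR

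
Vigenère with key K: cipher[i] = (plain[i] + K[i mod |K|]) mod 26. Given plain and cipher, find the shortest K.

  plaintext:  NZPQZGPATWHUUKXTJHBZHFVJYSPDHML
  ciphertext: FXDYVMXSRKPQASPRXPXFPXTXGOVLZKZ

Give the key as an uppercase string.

  i= 0: F-N = 18 → S
  i= 1: X-Z = 24 → Y
  i= 2: D-P = 14 → O
  i= 3: Y-Q =  8 → I
  i= 4: V-Z = 22 → W
  i= 5: M-G =  6 → G
  i= 6: X-P =  8 → I
  i= 7: S-A = 18 → S
  i= 8: R-T = 24 → Y
  i= 9: K-W = 14 → O
  i=10: P-H =  8 → I
  i=11: Q-U = 22 → W
  i=12: A-U =  6 → G
  i=13: S-K =  8 → I
  i=14: P-X = 18 → S
  i=15: R-T = 24 → Y
  i=16: X-J = 14 → O
  i=17: P-H =  8 → I
  i=18: X-B = 22 → W
  i=19: F-Z =  6 → G
  i=20: P-H =  8 → I
  i=21: X-F = 18 → S
  i=22: T-V = 24 → Y
  i=23: X-J = 14 → O
  i=24: G-Y =  8 → I
  i=25: O-S = 22 → W
  i=26: V-P =  6 → G
  i=27: L-D =  8 → I
  i=28: Z-H = 18 → S
  i=29: K-M = 24 → Y
  i=30: Z-L = 14 → O
  shifts repeat with period 7: SYOIWGI

SYOIWGI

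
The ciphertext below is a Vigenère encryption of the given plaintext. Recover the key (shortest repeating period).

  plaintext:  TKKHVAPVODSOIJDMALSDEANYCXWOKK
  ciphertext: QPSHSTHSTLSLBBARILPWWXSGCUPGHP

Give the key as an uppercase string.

  i= 0: Q-T = 23 → X
  i= 1: P-K =  5 → F
  i= 2: S-K =  8 → I
  i= 3: H-H =  0 → A
  i= 4: S-V = 23 → X
  i= 5: T-A = 19 → T
  i= 6: H-P = 18 → S
  i= 7: S-V = 23 → X
  i= 8: T-O =  5 → F
  i= 9: L-D =  8 → I
  i=10: S-S =  0 → A
  i=11: L-O = 23 → X
  i=12: B-I = 19 → T
  i=13: B-J = 18 → S
  i=14: A-D = 23 → X
  i=15: R-M =  5 → F
  i=16: I-A =  8 → I
  i=17: L-L =  0 → A
  i=18: P-S = 23 → X
  i=19: W-D = 19 → T
  i=20: W-E = 18 → S
  i=21: X-A = 23 → X
  i=22: S-N =  5 → F
  i=23: G-Y =  8 → I
  i=24: C-C =  0 → A
  i=25: U-X = 23 → X
  i=26: P-W = 19 → T
  i=27: G-O = 18 → S
  i=28: H-K = 23 → X
  i=29: P-K =  5 → F
  shifts repeat with period 7: XFIAXTS

XFIAXTS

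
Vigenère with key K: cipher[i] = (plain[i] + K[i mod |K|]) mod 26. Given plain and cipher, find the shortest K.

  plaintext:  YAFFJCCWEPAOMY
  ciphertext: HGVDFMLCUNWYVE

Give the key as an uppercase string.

JGQYWK

  i= 0: H-Y =  9 → J
  i= 1: G-A =  6 → G
  i= 2: V-F = 16 → Q
  i= 3: D-F = 24 → Y
  i= 4: F-J = 22 → W
  i= 5: M-C = 10 → K
  i= 6: L-C =  9 → J
  i= 7: C-W =  6 → G
  i= 8: U-E = 16 → Q
  i= 9: N-P = 24 → Y
  i=10: W-A = 22 → W
  i=11: Y-O = 10 → K
  i=12: V-M =  9 → J
  i=13: E-Y =  6 → G
  shifts repeat with period 6: JGQYWK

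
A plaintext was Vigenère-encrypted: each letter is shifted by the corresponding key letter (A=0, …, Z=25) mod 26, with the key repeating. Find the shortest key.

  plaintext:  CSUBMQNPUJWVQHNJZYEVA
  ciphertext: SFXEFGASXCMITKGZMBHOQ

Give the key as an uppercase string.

  i= 0: S-C = 16 → Q
  i= 1: F-S = 13 → N
  i= 2: X-U =  3 → D
  i= 3: E-B =  3 → D
  i= 4: F-M = 19 → T
  i= 5: G-Q = 16 → Q
  i= 6: A-N = 13 → N
  i= 7: S-P =  3 → D
  i= 8: X-U =  3 → D
  i= 9: C-J = 19 → T
  i=10: M-W = 16 → Q
  i=11: I-V = 13 → N
  i=12: T-Q =  3 → D
  i=13: K-H =  3 → D
  i=14: G-N = 19 → T
  i=15: Z-J = 16 → Q
  i=16: M-Z = 13 → N
  i=17: B-Y =  3 → D
  i=18: H-E =  3 → D
  i=19: O-V = 19 → T
  i=20: Q-A = 16 → Q
  shifts repeat with period 5: QNDDT

QNDDT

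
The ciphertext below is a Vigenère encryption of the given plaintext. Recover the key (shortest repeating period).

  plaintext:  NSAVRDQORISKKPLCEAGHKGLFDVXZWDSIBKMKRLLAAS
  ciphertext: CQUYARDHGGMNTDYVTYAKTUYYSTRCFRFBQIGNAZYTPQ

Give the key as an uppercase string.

  i= 0: C-N = 15 → P
  i= 1: Q-S = 24 → Y
  i= 2: U-A = 20 → U
  i= 3: Y-V =  3 → D
  i= 4: A-R =  9 → J
  i= 5: R-D = 14 → O
  i= 6: D-Q = 13 → N
  i= 7: H-O = 19 → T
  i= 8: G-R = 15 → P
  i= 9: G-I = 24 → Y
  i=10: M-S = 20 → U
  i=11: N-K =  3 → D
  i=12: T-K =  9 → J
  i=13: D-P = 14 → O
  i=14: Y-L = 13 → N
  i=15: V-C = 19 → T
  i=16: T-E = 15 → P
  i=17: Y-A = 24 → Y
  i=18: A-G = 20 → U
  i=19: K-H =  3 → D
  i=20: T-K =  9 → J
  i=21: U-G = 14 → O
  i=22: Y-L = 13 → N
  i=23: Y-F = 19 → T
  i=24: S-D = 15 → P
  i=25: T-V = 24 → Y
  i=26: R-X = 20 → U
  i=27: C-Z =  3 → D
  i=28: F-W =  9 → J
  i=29: R-D = 14 → O
  i=30: F-S = 13 → N
  i=31: B-I = 19 → T
  i=32: Q-B = 15 → P
  i=33: I-K = 24 → Y
  i=34: G-M = 20 → U
  i=35: N-K =  3 → D
  i=36: A-R =  9 → J
  i=37: Z-L = 14 → O
  i=38: Y-L = 13 → N
  i=39: T-A = 19 → T
  i=40: P-A = 15 → P
  i=41: Q-S = 24 → Y
  shifts repeat with period 8: PYUDJONT

PYUDJONT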